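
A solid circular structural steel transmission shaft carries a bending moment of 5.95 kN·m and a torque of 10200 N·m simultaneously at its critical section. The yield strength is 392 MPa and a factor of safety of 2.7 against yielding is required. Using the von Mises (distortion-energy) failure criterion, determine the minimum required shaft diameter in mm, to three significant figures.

d = 90.7 mm

σ_allow = σ_y/n = 392/2.7 = 145.2 MPa.
For a solid shaft σ_b = 32M/(πd³) and τ = 16T/(πd³), so the von Mises stress is σ' = (16/πd³)·√(4M²+3T²).
√(4M²+3T²) = √(4×(5.950×10^6)² + 3×(1.020×10^7)²) = 2.130×10^7 N·mm.
d³ = 16×2.130×10^7/(π×145.2) = 747200 mm³.
d = 90.74 mm.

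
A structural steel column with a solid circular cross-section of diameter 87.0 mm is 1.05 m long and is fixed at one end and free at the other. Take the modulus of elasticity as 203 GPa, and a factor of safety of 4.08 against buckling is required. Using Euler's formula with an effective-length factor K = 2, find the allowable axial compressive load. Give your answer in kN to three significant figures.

I = πd⁴/64 = π×87.0⁴/64 = 2.812×10^6 mm⁴.
Effective length L_e = KL = 2×1.05 m = 2100 mm.
Euler critical load P_cr = π²EI/L_e² = π²×203000×2.812×10^6/2100² = 1.278×10^6 N.
P_allow = P_cr/n = 1.278×10^6/4.08 = 313100 N.

P_allow = 313 kN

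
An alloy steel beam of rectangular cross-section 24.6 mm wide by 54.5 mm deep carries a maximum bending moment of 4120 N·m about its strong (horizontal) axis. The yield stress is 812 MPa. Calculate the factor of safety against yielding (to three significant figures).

Section modulus S = bh²/6 = 24.6×54.5²/6 = 12180 mm³.
σ = M/S = 4120000/12180 = 338.3 MPa.
n = 812/338.3 = 2.400.

n = 2.40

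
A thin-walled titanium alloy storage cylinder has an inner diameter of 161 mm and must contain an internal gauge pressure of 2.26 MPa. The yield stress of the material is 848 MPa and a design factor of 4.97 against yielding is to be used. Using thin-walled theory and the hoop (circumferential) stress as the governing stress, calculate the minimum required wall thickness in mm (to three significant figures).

t = 1.07 mm

σ_allow = 848/4.97 = 170.6 MPa.
Hoop stress σ_h = pD/(2t), so t = pD/(2σ_allow) = 2.26×161/(2×170.6) = 1.066 mm.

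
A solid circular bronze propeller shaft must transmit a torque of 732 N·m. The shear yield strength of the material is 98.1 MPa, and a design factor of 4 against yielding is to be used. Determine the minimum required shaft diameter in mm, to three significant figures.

d = 53.4 mm

Allowable shear stress τ_allow = 98.1/4 = 24.52 MPa.
For a solid shaft τ = 16T/(πd³), so d³ = 16T/(π τ_allow) = 16×732000/(π×24.52) = 152000 mm³.
d = (152000)^(1/3) = 53.37 mm.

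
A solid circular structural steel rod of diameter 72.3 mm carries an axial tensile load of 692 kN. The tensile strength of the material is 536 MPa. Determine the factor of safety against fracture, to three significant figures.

A = πd²/4 = 4106 mm².
σ = F/A = 692000/4106 = 168.6 MPa.
n = 536/168.6 = 3.180.

n = 3.18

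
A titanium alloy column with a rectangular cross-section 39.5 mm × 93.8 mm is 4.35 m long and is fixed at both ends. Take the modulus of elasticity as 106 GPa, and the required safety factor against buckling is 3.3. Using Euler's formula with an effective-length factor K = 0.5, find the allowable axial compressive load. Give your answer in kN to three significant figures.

Buckling occurs about the weak axis: I_min = h·b³/12 = 93.8×39.5³/12 = 481700 mm⁴ (b = 39.5 mm is the smaller dimension).
Effective length L_e = KL = 0.5×4.35 m = 2175 mm.
Euler critical load P_cr = π²EI/L_e² = π²×106000×481700/2175² = 106500 N.
P_allow = P_cr/n = 106500/3.3 = 32280 N.

P_allow = 32.3 kN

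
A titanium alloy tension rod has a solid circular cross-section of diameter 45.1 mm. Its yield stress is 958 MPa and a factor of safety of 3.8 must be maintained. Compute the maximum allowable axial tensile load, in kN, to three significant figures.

F_allow = 403 kN

σ_allow = 958/3.8 = 252.1 MPa.
A = πd²/4 = π×45.1²/4 = 1598 mm².
F_allow = σ_allow × A = 252.1×1598 = 402700 N.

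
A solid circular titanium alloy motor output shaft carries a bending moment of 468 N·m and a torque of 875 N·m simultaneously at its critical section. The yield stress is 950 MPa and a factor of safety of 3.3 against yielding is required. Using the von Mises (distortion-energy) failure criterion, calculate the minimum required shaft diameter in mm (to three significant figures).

d = 31.6 mm

σ_allow = σ_y/n = 950/3.3 = 287.9 MPa.
For a solid shaft σ_b = 32M/(πd³) and τ = 16T/(πd³), so the von Mises stress is σ' = (16/πd³)·√(4M²+3T²).
√(4M²+3T²) = √(4×(468000)² + 3×(875000)²) = 1.781×10^6 N·mm.
d³ = 16×1.781×10^6/(π×287.9) = 31510 mm³.
d = 31.59 mm.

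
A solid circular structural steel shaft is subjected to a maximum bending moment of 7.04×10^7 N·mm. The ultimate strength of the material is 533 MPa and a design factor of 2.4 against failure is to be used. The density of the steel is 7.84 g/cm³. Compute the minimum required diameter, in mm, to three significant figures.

σ_allow = 533/2.4 = 222.1 MPa.
For a solid circular section σ = 32M/(πd³), so d³ = 32M/(π σ_allow) = 32×7.0400×10^7/(π×222.1) = 3.229×10^6 mm³.
d = 147.8 mm.

d = 148 mm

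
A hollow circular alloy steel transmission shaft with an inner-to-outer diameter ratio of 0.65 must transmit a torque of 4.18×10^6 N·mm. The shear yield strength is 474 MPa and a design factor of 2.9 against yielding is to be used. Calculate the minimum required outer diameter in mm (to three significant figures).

d_o = 54.1 mm

τ_allow = 474/2.9 = 163.4 MPa.
For a hollow shaft τ = 16T/[πd_o³(1−k⁴)] with k = 0.65, so 1−k⁴ = 0.8215.
d_o³ = 16T/[π τ_allow (1−k⁴)] = 16×4180000/(π×163.4×0.8215) = 158500 mm³.
d_o = 54.12 mm.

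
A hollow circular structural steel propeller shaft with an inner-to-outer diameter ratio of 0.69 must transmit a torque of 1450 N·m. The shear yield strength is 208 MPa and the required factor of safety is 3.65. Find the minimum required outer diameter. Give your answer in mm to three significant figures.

τ_allow = 208/3.65 = 56.99 MPa.
For a hollow shaft τ = 16T/[πd_o³(1−k⁴)] with k = 0.69, so 1−k⁴ = 0.7733.
d_o³ = 16T/[π τ_allow (1−k⁴)] = 16×1450000/(π×56.99×0.7733) = 167600 mm³.
d_o = 55.13 mm.

d_o = 55.1 mm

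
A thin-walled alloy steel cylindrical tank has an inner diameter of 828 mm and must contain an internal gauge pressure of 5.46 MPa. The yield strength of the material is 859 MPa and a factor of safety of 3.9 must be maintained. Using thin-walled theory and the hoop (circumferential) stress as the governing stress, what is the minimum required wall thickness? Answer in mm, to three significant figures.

σ_allow = 859/3.9 = 220.3 MPa.
Hoop stress σ_h = pD/(2t), so t = pD/(2σ_allow) = 5.46×828/(2×220.3) = 10.26 mm.

t = 10.3 mm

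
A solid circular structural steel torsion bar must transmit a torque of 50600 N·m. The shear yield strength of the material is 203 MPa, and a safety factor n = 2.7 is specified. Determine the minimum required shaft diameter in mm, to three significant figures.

Allowable shear stress τ_allow = 203/2.7 = 75.19 MPa.
For a solid shaft τ = 16T/(πd³), so d³ = 16T/(π τ_allow) = 16×5.0600×10^7/(π×75.19) = 3.428×10^6 mm³.
d = (3.428×10^6)^(1/3) = 150.8 mm.

d = 151 mm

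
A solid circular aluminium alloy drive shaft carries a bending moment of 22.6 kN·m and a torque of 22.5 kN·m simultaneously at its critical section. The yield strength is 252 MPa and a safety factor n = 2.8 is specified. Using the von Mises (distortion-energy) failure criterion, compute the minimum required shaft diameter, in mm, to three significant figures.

d = 150 mm

σ_allow = σ_y/n = 252/2.8 = 90.00 MPa.
For a solid shaft σ_b = 32M/(πd³) and τ = 16T/(πd³), so the von Mises stress is σ' = (16/πd³)·√(4M²+3T²).
√(4M²+3T²) = √(4×(2.260×10^7)² + 3×(2.250×10^7)²) = 5.968×10^7 N·mm.
d³ = 16×5.968×10^7/(π×90.00) = 3.377×10^6 mm³.
d = 150.0 mm.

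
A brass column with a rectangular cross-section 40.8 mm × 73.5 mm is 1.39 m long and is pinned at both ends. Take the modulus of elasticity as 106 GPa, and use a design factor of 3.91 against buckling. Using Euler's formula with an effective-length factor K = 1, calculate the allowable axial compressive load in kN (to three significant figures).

Buckling occurs about the weak axis: I_min = h·b³/12 = 73.5×40.8³/12 = 416000 mm⁴ (b = 40.8 mm is the smaller dimension).
Effective length L_e = KL = 1×1.39 m = 1390 mm.
Euler critical load P_cr = π²EI/L_e² = π²×106000×416000/1390² = 225200 N.
P_allow = P_cr/n = 225200/3.91 = 57610 N.

P_allow = 57.6 kN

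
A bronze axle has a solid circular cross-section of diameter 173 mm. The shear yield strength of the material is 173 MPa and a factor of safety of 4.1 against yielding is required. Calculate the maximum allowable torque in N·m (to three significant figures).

τ_allow = 173/4.1 = 42.20 MPa.
For a solid shaft T_allow = τ_allow·πd³/16; πd³/16 = π×173³/16 = 1.017×10^6 mm³.
T_allow = 42.20×1.017×10^6 = 4.290×10^7 N·mm = 42900 N·m.

T_allow = 42900 N·m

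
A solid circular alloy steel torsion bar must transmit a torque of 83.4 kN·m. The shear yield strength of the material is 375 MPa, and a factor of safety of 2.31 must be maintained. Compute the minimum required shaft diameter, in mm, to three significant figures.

Allowable shear stress τ_allow = 375/2.31 = 162.3 MPa.
For a solid shaft τ = 16T/(πd³), so d³ = 16T/(π τ_allow) = 16×8.3400×10^7/(π×162.3) = 2.616×10^6 mm³.
d = (2.616×10^6)^(1/3) = 137.8 mm.

d = 138 mm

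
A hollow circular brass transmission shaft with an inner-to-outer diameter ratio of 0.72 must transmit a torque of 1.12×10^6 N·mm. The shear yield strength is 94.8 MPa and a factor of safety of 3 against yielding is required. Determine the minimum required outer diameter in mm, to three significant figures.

d_o = 62.7 mm

τ_allow = 94.8/3 = 31.60 MPa.
For a hollow shaft τ = 16T/[πd_o³(1−k⁴)] with k = 0.72, so 1−k⁴ = 0.7313.
d_o³ = 16T/[π τ_allow (1−k⁴)] = 16×1120000/(π×31.60×0.7313) = 246800 mm³.
d_o = 62.73 mm.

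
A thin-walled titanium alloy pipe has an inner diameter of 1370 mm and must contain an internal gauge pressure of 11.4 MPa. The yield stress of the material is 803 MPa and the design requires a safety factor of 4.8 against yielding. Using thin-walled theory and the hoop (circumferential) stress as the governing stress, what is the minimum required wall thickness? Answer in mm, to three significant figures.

σ_allow = 803/4.8 = 167.3 MPa.
Hoop stress σ_h = pD/(2t), so t = pD/(2σ_allow) = 11.4×1370/(2×167.3) = 46.68 mm.

t = 46.7 mm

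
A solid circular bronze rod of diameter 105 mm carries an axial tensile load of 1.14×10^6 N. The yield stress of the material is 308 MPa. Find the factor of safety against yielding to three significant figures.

A = πd²/4 = 8659 mm².
σ = F/A = 1140000/8659 = 131.7 MPa.
n = 308/131.7 = 2.339.

n = 2.34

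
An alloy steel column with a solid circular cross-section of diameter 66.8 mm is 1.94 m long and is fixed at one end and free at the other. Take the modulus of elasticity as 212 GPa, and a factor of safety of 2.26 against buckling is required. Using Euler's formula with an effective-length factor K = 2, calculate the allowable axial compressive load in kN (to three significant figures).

P_allow = 60.1 kN

I = πd⁴/64 = π×66.8⁴/64 = 977400 mm⁴.
Effective length L_e = KL = 2×1.94 m = 3880 mm.
Euler critical load P_cr = π²EI/L_e² = π²×212000×977400/3880² = 135800 N.
P_allow = P_cr/n = 135800/2.26 = 60110 N.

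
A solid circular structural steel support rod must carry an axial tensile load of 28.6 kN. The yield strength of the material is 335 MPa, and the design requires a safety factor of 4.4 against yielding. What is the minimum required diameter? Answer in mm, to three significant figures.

d = 21.9 mm

Allowable stress σ_allow = 335/4.4 = 76.14 MPa.
Required area A = F/σ_allow = 28600/76.14 = 375.6 mm².
A = πd²/4 → d = √(4A/π) = 21.87 mm.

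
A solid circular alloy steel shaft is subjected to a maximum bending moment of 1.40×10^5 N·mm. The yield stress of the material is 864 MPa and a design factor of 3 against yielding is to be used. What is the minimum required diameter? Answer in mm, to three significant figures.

d = 17.0 mm

σ_allow = 864/3 = 288.0 MPa.
For a solid circular section σ = 32M/(πd³), so d³ = 32M/(π σ_allow) = 32×140000/(π×288.0) = 4951 mm³.
d = 17.04 mm.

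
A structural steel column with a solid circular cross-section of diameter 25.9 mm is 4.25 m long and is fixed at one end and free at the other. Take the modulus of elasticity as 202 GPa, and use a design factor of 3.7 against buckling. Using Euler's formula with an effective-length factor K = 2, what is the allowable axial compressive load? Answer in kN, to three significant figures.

I = πd⁴/64 = π×25.9⁴/64 = 22090 mm⁴.
Effective length L_e = KL = 2×4.25 m = 8500 mm.
Euler critical load P_cr = π²EI/L_e² = π²×202000×22090/8500² = 609.5 N.
P_allow = P_cr/n = 609.5/3.7 = 164.7 N.

P_allow = 0.165 kN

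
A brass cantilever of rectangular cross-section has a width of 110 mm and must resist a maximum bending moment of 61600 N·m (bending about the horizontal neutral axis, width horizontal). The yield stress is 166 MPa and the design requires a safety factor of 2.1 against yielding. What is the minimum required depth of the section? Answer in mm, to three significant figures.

σ_allow = 166/2.1 = 79.05 MPa.
For a rectangular section σ = 6M/(bh²), so h² = 6M/(b σ_allow) = 6×6.1600×10^7/(110×79.05) = 42510 mm².
h = 206.2 mm.

h = 206 mm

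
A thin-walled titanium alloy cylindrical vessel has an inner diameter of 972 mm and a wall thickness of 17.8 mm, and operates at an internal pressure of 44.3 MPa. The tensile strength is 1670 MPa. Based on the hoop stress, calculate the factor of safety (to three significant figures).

σ_h = pD/(2t) = 44.3×972/(2×17.8) = 1210 MPa.
n = 1670/1210 = 1.381.

n = 1.38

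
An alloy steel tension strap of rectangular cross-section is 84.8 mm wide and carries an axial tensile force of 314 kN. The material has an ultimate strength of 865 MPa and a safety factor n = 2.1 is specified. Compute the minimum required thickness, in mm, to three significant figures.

t = 8.99 mm

σ_allow = 865/2.1 = 411.9 MPa.
Required area A = F/σ_allow = 314000/411.9 = 762.3 mm².
t = A/w = 762.3/84.8 = 8.990 mm.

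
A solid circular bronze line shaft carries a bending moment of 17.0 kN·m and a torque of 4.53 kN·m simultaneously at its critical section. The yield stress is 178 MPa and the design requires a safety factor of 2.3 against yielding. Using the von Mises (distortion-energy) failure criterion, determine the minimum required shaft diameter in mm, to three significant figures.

d = 132 mm

σ_allow = σ_y/n = 178/2.3 = 77.39 MPa.
For a solid shaft σ_b = 32M/(πd³) and τ = 16T/(πd³), so the von Mises stress is σ' = (16/πd³)·√(4M²+3T²).
√(4M²+3T²) = √(4×(1.700×10^7)² + 3×(4.530×10^6)²) = 3.489×10^7 N·mm.
d³ = 16×3.489×10^7/(π×77.39) = 2.296×10^6 mm³.
d = 131.9 mm.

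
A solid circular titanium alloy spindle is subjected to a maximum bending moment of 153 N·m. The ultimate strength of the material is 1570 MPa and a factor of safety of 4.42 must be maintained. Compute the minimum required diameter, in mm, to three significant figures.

σ_allow = 1570/4.42 = 355.2 MPa.
For a solid circular section σ = 32M/(πd³), so d³ = 32M/(π σ_allow) = 32×153000/(π×355.2) = 4387 mm³.
d = 16.37 mm.

d = 16.4 mm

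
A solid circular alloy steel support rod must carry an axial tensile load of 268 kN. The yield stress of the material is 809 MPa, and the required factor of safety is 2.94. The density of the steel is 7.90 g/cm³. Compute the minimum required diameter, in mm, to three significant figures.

Allowable stress σ_allow = 809/2.94 = 275.2 MPa.
Required area A = F/σ_allow = 268000/275.2 = 973.9 mm².
A = πd²/4 → d = √(4A/π) = 35.21 mm.

d = 35.2 mm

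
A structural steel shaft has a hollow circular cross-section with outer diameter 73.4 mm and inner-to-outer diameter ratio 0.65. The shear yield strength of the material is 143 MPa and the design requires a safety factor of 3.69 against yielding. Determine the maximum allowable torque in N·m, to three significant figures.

τ_allow = 143/3.69 = 38.75 MPa.
For a hollow shaft T_allow = τ_allow·πd_o³(1−k⁴)/16 with 1−k⁴ = 0.8215, so πd_o³(1−k⁴)/16 = 63790 mm³.
T_allow = 38.75×63790 = 2.472×10^6 N·mm = 2472 N·m.

T_allow = 2470 N·m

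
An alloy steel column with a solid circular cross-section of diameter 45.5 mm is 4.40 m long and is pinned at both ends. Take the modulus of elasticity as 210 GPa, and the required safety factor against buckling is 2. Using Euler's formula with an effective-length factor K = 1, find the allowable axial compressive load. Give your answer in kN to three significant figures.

I = πd⁴/64 = π×45.5⁴/64 = 210400 mm⁴.
Effective length L_e = KL = 1×4.40 m = 4400 mm.
Euler critical load P_cr = π²EI/L_e² = π²×210000×210400/4400² = 22520 N.
P_allow = P_cr/n = 22520/2 = 11260 N.

P_allow = 11.3 kN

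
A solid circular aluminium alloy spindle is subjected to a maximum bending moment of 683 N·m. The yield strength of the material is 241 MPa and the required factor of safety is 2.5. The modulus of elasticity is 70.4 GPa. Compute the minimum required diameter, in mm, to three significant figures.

σ_allow = 241/2.5 = 96.40 MPa.
For a solid circular section σ = 32M/(πd³), so d³ = 32M/(π σ_allow) = 32×683000/(π×96.40) = 72170 mm³.
d = 41.63 mm.

d = 41.6 mm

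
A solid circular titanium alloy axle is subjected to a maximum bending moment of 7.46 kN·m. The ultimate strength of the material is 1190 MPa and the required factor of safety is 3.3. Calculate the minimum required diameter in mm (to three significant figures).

σ_allow = 1190/3.3 = 360.6 MPa.
For a solid circular section σ = 32M/(πd³), so d³ = 32M/(π σ_allow) = 32×7460000/(π×360.6) = 210700 mm³.
d = 59.51 mm.

d = 59.5 mm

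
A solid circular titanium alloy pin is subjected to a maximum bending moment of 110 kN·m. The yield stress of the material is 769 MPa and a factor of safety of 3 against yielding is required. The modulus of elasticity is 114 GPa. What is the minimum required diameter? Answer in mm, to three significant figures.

d = 164 mm

σ_allow = 769/3 = 256.3 MPa.
For a solid circular section σ = 32M/(πd³), so d³ = 32M/(π σ_allow) = 32×1.1000×10^8/(π×256.3) = 4.371×10^6 mm³.
d = 163.5 mm.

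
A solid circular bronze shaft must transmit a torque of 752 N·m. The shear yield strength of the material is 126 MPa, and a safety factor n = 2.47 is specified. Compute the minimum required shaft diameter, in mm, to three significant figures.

Allowable shear stress τ_allow = 126/2.47 = 51.01 MPa.
For a solid shaft τ = 16T/(πd³), so d³ = 16T/(π τ_allow) = 16×752000/(π×51.01) = 75080 mm³.
d = (75080)^(1/3) = 42.19 mm.

d = 42.2 mm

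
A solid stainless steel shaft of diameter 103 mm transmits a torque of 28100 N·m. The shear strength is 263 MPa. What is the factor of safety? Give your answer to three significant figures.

n = 2.01

τ = 16T/(πd³) = 16×2.8100×10^7/(π×103³) = 131.0 MPa.
n = τ_limit/τ = 263/131.0 = 2.008.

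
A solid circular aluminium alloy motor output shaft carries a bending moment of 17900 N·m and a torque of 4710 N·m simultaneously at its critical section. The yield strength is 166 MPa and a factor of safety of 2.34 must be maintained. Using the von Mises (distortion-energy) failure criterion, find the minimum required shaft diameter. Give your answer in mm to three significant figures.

d = 138 mm

σ_allow = σ_y/n = 166/2.34 = 70.94 MPa.
For a solid shaft σ_b = 32M/(πd³) and τ = 16T/(πd³), so the von Mises stress is σ' = (16/πd³)·√(4M²+3T²).
√(4M²+3T²) = √(4×(1.790×10^7)² + 3×(4.710×10^6)²) = 3.672×10^7 N·mm.
d³ = 16×3.672×10^7/(π×70.94) = 2.636×10^6 mm³.
d = 138.1 mm.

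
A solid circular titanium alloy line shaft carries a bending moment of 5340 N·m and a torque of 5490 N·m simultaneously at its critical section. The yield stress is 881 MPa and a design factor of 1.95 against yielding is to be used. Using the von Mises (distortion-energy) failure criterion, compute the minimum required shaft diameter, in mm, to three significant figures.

σ_allow = σ_y/n = 881/1.95 = 451.8 MPa.
For a solid shaft σ_b = 32M/(πd³) and τ = 16T/(πd³), so the von Mises stress is σ' = (16/πd³)·√(4M²+3T²).
√(4M²+3T²) = √(4×(5.340×10^6)² + 3×(5.490×10^6)²) = 1.430×10^7 N·mm.
d³ = 16×1.430×10^7/(π×451.8) = 161200 mm³.
d = 54.42 mm.

d = 54.4 mm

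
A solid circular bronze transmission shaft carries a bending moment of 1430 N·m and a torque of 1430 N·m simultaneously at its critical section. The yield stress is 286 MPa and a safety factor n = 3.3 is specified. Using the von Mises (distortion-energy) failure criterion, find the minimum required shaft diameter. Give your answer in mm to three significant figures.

σ_allow = σ_y/n = 286/3.3 = 86.67 MPa.
For a solid shaft σ_b = 32M/(πd³) and τ = 16T/(πd³), so the von Mises stress is σ' = (16/πd³)·√(4M²+3T²).
√(4M²+3T²) = √(4×(1.430×10^6)² + 3×(1.430×10^6)²) = 3.783×10^6 N·mm.
d³ = 16×3.783×10^6/(π×86.67) = 222300 mm³.
d = 60.58 mm.

d = 60.6 mm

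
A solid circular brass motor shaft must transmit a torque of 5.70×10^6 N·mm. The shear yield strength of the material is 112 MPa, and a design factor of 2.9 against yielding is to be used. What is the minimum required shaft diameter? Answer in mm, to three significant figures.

d = 90.9 mm

Allowable shear stress τ_allow = 112/2.9 = 38.62 MPa.
For a solid shaft τ = 16T/(πd³), so d³ = 16T/(π τ_allow) = 16×5700000/(π×38.62) = 751700 mm³.
d = (751700)^(1/3) = 90.92 mm.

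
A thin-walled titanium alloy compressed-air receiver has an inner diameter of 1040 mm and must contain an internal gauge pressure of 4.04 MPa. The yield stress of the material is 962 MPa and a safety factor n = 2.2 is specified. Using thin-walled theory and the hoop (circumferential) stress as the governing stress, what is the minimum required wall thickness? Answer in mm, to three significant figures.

σ_allow = 962/2.2 = 437.3 MPa.
Hoop stress σ_h = pD/(2t), so t = pD/(2σ_allow) = 4.04×1040/(2×437.3) = 4.804 mm.

t = 4.80 mm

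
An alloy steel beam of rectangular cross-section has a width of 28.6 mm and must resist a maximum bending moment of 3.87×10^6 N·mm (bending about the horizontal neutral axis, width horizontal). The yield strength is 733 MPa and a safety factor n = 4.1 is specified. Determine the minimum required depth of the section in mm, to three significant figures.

h = 67.4 mm

σ_allow = 733/4.1 = 178.8 MPa.
For a rectangular section σ = 6M/(bh²), so h² = 6M/(b σ_allow) = 6×3870000/(28.6×178.8) = 4541 mm².
h = 67.39 mm.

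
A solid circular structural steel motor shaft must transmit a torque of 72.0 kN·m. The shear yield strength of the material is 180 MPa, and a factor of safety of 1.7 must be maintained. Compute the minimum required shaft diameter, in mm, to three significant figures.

Allowable shear stress τ_allow = 180/1.7 = 105.9 MPa.
For a solid shaft τ = 16T/(πd³), so d³ = 16T/(π τ_allow) = 16×7.2000×10^7/(π×105.9) = 3.463×10^6 mm³.
d = (3.463×10^6)^(1/3) = 151.3 mm.

d = 151 mm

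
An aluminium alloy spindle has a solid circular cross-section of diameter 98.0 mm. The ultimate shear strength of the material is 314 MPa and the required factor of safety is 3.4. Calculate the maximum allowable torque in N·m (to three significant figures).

τ_allow = 314/3.4 = 92.35 MPa.
For a solid shaft T_allow = τ_allow·πd³/16; πd³/16 = π×98.0³/16 = 184800 mm³.
T_allow = 92.35×184800 = 1.707×10^7 N·mm = 17070 N·m.

T_allow = 17100 N·m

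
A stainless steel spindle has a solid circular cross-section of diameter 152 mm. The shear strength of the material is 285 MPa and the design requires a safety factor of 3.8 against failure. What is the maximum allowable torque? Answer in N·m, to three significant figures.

T_allow = 51700 N·m

τ_allow = 285/3.8 = 75.00 MPa.
For a solid shaft T_allow = τ_allow·πd³/16; πd³/16 = π×152³/16 = 689500 mm³.
T_allow = 75.00×689500 = 5.172×10^7 N·mm = 51720 N·m.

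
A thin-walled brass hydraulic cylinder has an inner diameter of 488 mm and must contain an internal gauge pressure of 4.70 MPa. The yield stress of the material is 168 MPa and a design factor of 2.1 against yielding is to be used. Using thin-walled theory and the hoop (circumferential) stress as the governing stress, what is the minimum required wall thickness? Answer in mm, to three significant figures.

σ_allow = 168/2.1 = 80.00 MPa.
Hoop stress σ_h = pD/(2t), so t = pD/(2σ_allow) = 4.70×488/(2×80.00) = 14.33 mm.

t = 14.3 mm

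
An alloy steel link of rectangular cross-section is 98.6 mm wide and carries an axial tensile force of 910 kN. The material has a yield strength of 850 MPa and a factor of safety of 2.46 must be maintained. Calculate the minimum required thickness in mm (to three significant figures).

t = 26.7 mm

σ_allow = 850/2.46 = 345.5 MPa.
Required area A = F/σ_allow = 910000/345.5 = 2634 mm².
t = A/w = 2634/98.6 = 26.71 mm.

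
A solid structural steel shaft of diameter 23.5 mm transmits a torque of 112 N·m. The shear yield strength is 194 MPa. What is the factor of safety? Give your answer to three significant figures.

n = 4.41

τ = 16T/(πd³) = 16×112000/(π×23.5³) = 43.95 MPa.
n = τ_limit/τ = 194/43.95 = 4.414.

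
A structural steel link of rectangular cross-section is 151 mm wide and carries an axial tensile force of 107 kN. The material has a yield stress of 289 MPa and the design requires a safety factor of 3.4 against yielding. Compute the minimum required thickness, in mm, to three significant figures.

σ_allow = 289/3.4 = 85.00 MPa.
Required area A = F/σ_allow = 107000/85.00 = 1259 mm².
t = A/w = 1259/151 = 8.337 mm.

t = 8.34 mm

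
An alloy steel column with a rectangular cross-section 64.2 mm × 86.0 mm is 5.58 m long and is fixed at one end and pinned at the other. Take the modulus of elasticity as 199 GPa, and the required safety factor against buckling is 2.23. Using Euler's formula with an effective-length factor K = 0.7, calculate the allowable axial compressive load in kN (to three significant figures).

Buckling occurs about the weak axis: I_min = h·b³/12 = 86.0×64.2³/12 = 1.896×10^6 mm⁴ (b = 64.2 mm is the smaller dimension).
Effective length L_e = KL = 0.7×5.58 m = 3906 mm.
Euler critical load P_cr = π²EI/L_e² = π²×199000×1.896×10^6/3906² = 244100 N.
P_allow = P_cr/n = 244100/2.23 = 109500 N.

P_allow = 109 kN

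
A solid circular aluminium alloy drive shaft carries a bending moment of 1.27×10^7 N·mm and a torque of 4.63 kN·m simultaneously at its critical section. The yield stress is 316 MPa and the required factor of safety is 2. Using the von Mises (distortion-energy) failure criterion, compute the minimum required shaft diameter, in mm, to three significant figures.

d = 95.0 mm

σ_allow = σ_y/n = 316/2 = 158.0 MPa.
For a solid shaft σ_b = 32M/(πd³) and τ = 16T/(πd³), so the von Mises stress is σ' = (16/πd³)·√(4M²+3T²).
√(4M²+3T²) = √(4×(1.270×10^7)² + 3×(4.630×10^6)²) = 2.664×10^7 N·mm.
d³ = 16×2.664×10^7/(π×158.0) = 858600 mm³.
d = 95.04 mm.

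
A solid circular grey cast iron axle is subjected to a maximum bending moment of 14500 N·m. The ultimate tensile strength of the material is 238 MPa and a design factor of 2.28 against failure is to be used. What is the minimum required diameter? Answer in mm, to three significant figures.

σ_allow = 238/2.28 = 104.4 MPa.
For a solid circular section σ = 32M/(πd³), so d³ = 32M/(π σ_allow) = 32×1.4500×10^7/(π×104.4) = 1.415×10^6 mm³.
d = 112.3 mm.

d = 112 mm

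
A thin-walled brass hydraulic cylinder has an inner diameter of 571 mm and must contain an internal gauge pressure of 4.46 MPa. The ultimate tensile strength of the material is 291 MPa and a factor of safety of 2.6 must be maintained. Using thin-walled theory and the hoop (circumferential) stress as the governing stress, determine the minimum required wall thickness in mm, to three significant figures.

t = 11.4 mm

σ_allow = 291/2.6 = 111.9 MPa.
Hoop stress σ_h = pD/(2t), so t = pD/(2σ_allow) = 4.46×571/(2×111.9) = 11.38 mm.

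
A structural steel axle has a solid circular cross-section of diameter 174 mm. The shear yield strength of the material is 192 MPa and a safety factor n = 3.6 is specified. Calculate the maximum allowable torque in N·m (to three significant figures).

T_allow = 55200 N·m

τ_allow = 192/3.6 = 53.33 MPa.
For a solid shaft T_allow = τ_allow·πd³/16; πd³/16 = π×174³/16 = 1.034×10^6 mm³.
T_allow = 53.33×1.034×10^6 = 5.517×10^7 N·mm = 55170 N·m.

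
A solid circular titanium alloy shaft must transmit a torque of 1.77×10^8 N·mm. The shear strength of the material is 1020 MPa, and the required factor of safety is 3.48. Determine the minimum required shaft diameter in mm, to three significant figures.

d = 145 mm

Allowable shear stress τ_allow = 1020/3.48 = 293.1 MPa.
For a solid shaft τ = 16T/(πd³), so d³ = 16T/(π τ_allow) = 16×1.7700×10^8/(π×293.1) = 3.076×10^6 mm³.
d = (3.076×10^6)^(1/3) = 145.4 mm.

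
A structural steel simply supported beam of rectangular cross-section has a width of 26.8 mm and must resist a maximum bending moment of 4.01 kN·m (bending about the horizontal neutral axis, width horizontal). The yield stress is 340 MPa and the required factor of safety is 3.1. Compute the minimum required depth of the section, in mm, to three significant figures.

σ_allow = 340/3.1 = 109.7 MPa.
For a rectangular section σ = 6M/(bh²), so h² = 6M/(b σ_allow) = 6×4010000/(26.8×109.7) = 8185 mm².
h = 90.47 mm.

h = 90.5 mm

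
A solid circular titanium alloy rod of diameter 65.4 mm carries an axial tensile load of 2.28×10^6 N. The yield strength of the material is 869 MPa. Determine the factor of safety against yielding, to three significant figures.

A = πd²/4 = 3359 mm².
σ = F/A = 2280000/3359 = 678.7 MPa.
n = 869/678.7 = 1.280.

n = 1.28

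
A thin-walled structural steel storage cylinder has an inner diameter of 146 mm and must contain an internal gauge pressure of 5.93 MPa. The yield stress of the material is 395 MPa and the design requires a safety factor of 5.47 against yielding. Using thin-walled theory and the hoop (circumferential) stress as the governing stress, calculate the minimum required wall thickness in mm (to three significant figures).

σ_allow = 395/5.47 = 72.21 MPa.
Hoop stress σ_h = pD/(2t), so t = pD/(2σ_allow) = 5.93×146/(2×72.21) = 5.995 mm.

t = 5.99 mm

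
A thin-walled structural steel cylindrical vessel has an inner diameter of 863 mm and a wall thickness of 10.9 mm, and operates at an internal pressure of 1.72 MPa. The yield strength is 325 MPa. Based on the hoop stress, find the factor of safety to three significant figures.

n = 4.77

σ_h = pD/(2t) = 1.72×863/(2×10.9) = 68.09 MPa.
n = 325/68.09 = 4.773.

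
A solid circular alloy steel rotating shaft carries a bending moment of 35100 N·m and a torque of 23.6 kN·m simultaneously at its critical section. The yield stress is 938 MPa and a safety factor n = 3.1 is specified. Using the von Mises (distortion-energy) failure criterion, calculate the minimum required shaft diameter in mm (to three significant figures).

d = 111 mm

σ_allow = σ_y/n = 938/3.1 = 302.6 MPa.
For a solid shaft σ_b = 32M/(πd³) and τ = 16T/(πd³), so the von Mises stress is σ' = (16/πd³)·√(4M²+3T²).
√(4M²+3T²) = √(4×(3.510×10^7)² + 3×(2.360×10^7)²) = 8.123×10^7 N·mm.
d³ = 16×8.123×10^7/(π×302.6) = 1.367×10^6 mm³.
d = 111.0 mm.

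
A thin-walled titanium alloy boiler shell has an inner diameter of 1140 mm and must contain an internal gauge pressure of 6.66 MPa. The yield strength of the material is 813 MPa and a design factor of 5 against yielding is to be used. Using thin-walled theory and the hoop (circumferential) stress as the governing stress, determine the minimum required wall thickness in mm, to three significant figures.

σ_allow = 813/5 = 162.6 MPa.
Hoop stress σ_h = pD/(2t), so t = pD/(2σ_allow) = 6.66×1140/(2×162.6) = 23.35 mm.

t = 23.3 mm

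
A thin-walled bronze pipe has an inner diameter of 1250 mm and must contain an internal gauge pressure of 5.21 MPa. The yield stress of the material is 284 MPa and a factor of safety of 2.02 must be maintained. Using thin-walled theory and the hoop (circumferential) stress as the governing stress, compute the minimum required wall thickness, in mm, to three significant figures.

t = 23.2 mm

σ_allow = 284/2.02 = 140.6 MPa.
Hoop stress σ_h = pD/(2t), so t = pD/(2σ_allow) = 5.21×1250/(2×140.6) = 23.16 mm.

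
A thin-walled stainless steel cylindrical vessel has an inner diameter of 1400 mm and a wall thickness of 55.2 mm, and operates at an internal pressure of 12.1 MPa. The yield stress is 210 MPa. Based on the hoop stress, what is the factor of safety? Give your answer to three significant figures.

σ_h = pD/(2t) = 12.1×1400/(2×55.2) = 153.4 MPa.
n = 210/153.4 = 1.369.

n = 1.37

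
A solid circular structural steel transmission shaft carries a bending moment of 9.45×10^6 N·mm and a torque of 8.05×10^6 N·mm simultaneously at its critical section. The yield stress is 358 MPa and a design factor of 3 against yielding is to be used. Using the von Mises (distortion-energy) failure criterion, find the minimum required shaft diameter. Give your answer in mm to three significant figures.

d = 100 mm

σ_allow = σ_y/n = 358/3 = 119.3 MPa.
For a solid shaft σ_b = 32M/(πd³) and τ = 16T/(πd³), so the von Mises stress is σ' = (16/πd³)·√(4M²+3T²).
√(4M²+3T²) = √(4×(9.450×10^6)² + 3×(8.050×10^6)²) = 2.349×10^7 N·mm.
d³ = 16×2.349×10^7/(π×119.3) = 1.002×10^6 mm³.
d = 100.1 mm.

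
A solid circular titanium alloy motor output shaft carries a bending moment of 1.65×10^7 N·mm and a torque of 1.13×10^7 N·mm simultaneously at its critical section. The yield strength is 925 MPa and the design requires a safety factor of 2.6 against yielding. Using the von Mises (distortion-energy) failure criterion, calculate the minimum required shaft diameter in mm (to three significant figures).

d = 81.9 mm

σ_allow = σ_y/n = 925/2.6 = 355.8 MPa.
For a solid shaft σ_b = 32M/(πd³) and τ = 16T/(πd³), so the von Mises stress is σ' = (16/πd³)·√(4M²+3T²).
√(4M²+3T²) = √(4×(1.650×10^7)² + 3×(1.130×10^7)²) = 3.837×10^7 N·mm.
d³ = 16×3.837×10^7/(π×355.8) = 549200 mm³.
d = 81.89 mm.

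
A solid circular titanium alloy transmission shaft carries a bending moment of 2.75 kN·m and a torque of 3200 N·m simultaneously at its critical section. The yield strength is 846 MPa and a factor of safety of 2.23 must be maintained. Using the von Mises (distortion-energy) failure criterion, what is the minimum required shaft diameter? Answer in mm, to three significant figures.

d = 47.2 mm

σ_allow = σ_y/n = 846/2.23 = 379.4 MPa.
For a solid shaft σ_b = 32M/(πd³) and τ = 16T/(πd³), so the von Mises stress is σ' = (16/πd³)·√(4M²+3T²).
√(4M²+3T²) = √(4×(2.750×10^6)² + 3×(3.200×10^6)²) = 7.808×10^6 N·mm.
d³ = 16×7.808×10^6/(π×379.4) = 104800 mm³.
d = 47.15 mm.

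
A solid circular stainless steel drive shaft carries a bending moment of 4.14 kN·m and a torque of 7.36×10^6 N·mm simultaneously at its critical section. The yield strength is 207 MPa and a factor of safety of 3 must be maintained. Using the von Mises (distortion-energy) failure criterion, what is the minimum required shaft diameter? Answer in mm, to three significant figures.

σ_allow = σ_y/n = 207/3 = 69.00 MPa.
For a solid shaft σ_b = 32M/(πd³) and τ = 16T/(πd³), so the von Mises stress is σ' = (16/πd³)·√(4M²+3T²).
√(4M²+3T²) = √(4×(4.140×10^6)² + 3×(7.360×10^6)²) = 1.520×10^7 N·mm.
d³ = 16×1.520×10^7/(π×69.00) = 1.122×10^6 mm³.
d = 103.9 mm.

d = 104 mm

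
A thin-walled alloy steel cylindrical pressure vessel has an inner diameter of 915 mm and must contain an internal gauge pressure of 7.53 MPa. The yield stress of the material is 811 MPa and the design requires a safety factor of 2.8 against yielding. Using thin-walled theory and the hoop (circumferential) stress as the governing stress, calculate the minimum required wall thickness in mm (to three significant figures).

σ_allow = 811/2.8 = 289.6 MPa.
Hoop stress σ_h = pD/(2t), so t = pD/(2σ_allow) = 7.53×915/(2×289.6) = 11.89 mm.

t = 11.9 mm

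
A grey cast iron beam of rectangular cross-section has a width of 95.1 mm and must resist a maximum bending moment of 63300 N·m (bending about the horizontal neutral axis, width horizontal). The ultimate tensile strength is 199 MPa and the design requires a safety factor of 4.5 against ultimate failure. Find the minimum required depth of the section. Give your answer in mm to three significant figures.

σ_allow = 199/4.5 = 44.22 MPa.
For a rectangular section σ = 6M/(bh²), so h² = 6M/(b σ_allow) = 6×6.3300×10^7/(95.1×44.22) = 90310 mm².
h = 300.5 mm.

h = 301 mm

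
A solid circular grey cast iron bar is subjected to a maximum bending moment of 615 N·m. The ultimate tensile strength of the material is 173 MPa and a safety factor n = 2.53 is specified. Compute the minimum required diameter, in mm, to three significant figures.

d = 45.1 mm

σ_allow = 173/2.53 = 68.38 MPa.
For a solid circular section σ = 32M/(πd³), so d³ = 32M/(π σ_allow) = 32×615000/(π×68.38) = 91610 mm³.
d = 45.08 mm.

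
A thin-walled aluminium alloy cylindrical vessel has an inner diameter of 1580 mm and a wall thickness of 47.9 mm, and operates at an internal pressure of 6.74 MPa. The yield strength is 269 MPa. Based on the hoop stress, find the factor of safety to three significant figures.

σ_h = pD/(2t) = 6.74×1580/(2×47.9) = 111.2 MPa.
n = 269/111.2 = 2.420.

n = 2.42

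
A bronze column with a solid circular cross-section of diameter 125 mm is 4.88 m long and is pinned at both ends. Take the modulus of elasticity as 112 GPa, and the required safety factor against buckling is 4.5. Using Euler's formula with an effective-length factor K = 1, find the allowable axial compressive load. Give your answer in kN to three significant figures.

P_allow = 124 kN

I = πd⁴/64 = π×125⁴/64 = 1.198×10^7 mm⁴.
Effective length L_e = KL = 1×4.88 m = 4880 mm.
Euler critical load P_cr = π²EI/L_e² = π²×112000×1.198×10^7/4880² = 556300 N.
P_allow = P_cr/n = 556300/4.5 = 123600 N.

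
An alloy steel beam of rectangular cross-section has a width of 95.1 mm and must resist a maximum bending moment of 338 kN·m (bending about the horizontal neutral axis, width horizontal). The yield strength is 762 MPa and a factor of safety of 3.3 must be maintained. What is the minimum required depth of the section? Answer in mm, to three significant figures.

h = 304 mm

σ_allow = 762/3.3 = 230.9 MPa.
For a rectangular section σ = 6M/(bh²), so h² = 6M/(b σ_allow) = 6×3.3800×10^8/(95.1×230.9) = 92350 mm².
h = 303.9 mm.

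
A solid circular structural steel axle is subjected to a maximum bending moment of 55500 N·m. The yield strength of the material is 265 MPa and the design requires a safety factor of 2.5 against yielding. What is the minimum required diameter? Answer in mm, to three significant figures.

d = 175 mm

σ_allow = 265/2.5 = 106.0 MPa.
For a solid circular section σ = 32M/(πd³), so d³ = 32M/(π σ_allow) = 32×5.5500×10^7/(π×106.0) = 5.333×10^6 mm³.
d = 174.7 mm.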